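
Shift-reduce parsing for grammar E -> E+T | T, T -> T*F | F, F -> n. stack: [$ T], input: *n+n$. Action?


shift '*' to continue T -> T*F
Action: shift


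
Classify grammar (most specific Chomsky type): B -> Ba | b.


Left-linear: every RHS is a terminal or one nonterminal followed by a terminal
Classification: Type 3 (Regular)


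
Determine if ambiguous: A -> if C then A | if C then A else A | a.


dangling else: 'if C then if C then a else a' parses two ways
Ambiguous


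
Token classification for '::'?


Pattern: operator symbol
Type: OPERATOR


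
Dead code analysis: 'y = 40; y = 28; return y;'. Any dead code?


first assignment to y is overwritten before any read
Dead: 'y = 40'


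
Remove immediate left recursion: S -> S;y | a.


Left-recursive alternatives: S;y; non-recursive: a
Introduce S': S -> aS', S' -> ;yS' | ε


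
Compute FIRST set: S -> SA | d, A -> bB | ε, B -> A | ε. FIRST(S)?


Per alternative of S: FIRST(SA) = {d}; FIRST(d) = {d}
FIRST(S) = {d}


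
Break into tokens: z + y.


Scan left to right, longest-match per lexeme
Tokens: ID(z), OP(+), ID(y)


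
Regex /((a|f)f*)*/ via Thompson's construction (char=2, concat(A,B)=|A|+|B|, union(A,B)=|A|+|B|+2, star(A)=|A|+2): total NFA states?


Syntax tree has 3 char leaf(s), 1 union(s), 2 star(s)
chars contribute 3×2 = 6; each union adds +2; each star adds +2
Total: 6 + 2 + 4 = 12 states


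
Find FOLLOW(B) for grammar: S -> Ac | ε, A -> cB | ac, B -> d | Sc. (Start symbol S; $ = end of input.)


$ ∈ FOLLOW(S). For each A -> αBβ: add FIRST(β)\{ε} to FOLLOW(B); if β nullable, add FOLLOW(A).
FOLLOW(B) = {c}


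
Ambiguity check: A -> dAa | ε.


balanced d^n…a^n: each string has a unique parse
Unambiguous


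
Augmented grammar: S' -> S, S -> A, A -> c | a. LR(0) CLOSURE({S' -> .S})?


Start: S' -> .S
For each item with dot before a nonterminal B, add B -> .γ for every B-production
Closure: [S' -> .S, S -> .A, A -> .c, A -> .a]


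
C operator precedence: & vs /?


'/' is multiplicative (level 10); '&' is bitwise AND (level 5)
Higher level binds tighter
'/' has higher precedence than '&'


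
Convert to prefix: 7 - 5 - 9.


left-to-right (same/higher precedence on left): tree is (- (- 7 5) 9)
Prefix: - - 7 5 9


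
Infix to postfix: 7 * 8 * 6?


Left to right (same or higher precedence on left)
Postfix: 7 8 * 6 *


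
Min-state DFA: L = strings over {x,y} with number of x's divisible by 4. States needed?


Track (count of x) mod 4: states 0..3, accept at 0
Minimal DFA: 4 states


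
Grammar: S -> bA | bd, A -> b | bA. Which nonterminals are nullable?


A nonterminal is nullable iff some alternative derives ε (directly, or every symbol in it is nullable)
Nullable: {}


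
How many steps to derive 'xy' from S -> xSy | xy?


Derivation: S => xy
Steps: 1


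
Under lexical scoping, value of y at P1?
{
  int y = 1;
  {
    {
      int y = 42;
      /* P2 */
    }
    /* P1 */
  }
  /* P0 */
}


P1's block does not declare y; resolves to the enclosing declaration at depth 0
y = 1


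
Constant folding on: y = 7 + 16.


7 + 16 = 23 at compile time
Optimized: y = 23


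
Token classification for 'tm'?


Pattern: letter/underscore followed by alphanumerics, not a keyword
Type: IDENTIFIER


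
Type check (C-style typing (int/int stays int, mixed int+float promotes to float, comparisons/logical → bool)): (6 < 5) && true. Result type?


Operand types: bool && bool
Rule: logical operators take bool operands and yield bool
Result type: bool


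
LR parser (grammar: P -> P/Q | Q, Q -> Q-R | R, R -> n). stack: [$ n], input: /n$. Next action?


'n' on top is the handle for R -> n
Action: reduce (R -> n)


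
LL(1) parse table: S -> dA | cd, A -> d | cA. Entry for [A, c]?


For [A, c]: 'c' ∈ FIRST(cA)
Entry: A -> cA


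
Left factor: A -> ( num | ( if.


Common prefix: '('
Factored: A -> ( A', A' -> num | if


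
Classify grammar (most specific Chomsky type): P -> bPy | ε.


Single nonterminal LHS, but b^n y^n is not regular
Classification: Type 2 (Context-Free)


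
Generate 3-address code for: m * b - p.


Break into single-operator statements:
t1 = m * b
t2 = t1 - p


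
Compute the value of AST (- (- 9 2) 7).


Evaluate inner: (- 9 2) = 7
Evaluate root: (- 7 7) = 0
Result: 0


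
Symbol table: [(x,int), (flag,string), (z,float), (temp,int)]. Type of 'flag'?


Lookup 'flag' → type string


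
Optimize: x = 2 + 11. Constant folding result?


2 + 11 = 13 at compile time
Optimized: x = 13


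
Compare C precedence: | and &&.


'|' is bitwise OR (level 3); '&&' is logical AND (level 2)
Higher level binds tighter
'|' has higher precedence than '&&'


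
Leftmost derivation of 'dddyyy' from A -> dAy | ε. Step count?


Derivation: A => dAy => ddAyy => dddAyyy => dddyyy
Steps: 4


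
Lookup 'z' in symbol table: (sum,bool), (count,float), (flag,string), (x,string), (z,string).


Lookup 'z' → type string


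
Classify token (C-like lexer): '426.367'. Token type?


Pattern: digits with a decimal point
Type: FLOAT_LITERAL


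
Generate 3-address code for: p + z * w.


Break into single-operator statements:
t1 = z * w
t2 = p + t1


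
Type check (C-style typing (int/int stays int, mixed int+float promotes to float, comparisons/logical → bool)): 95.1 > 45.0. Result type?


Operand types: float > float
Rule: comparison yields bool
Result type: bool


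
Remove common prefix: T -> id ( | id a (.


Common prefix: 'id'
Factored: T -> id T', T' -> ( | a (


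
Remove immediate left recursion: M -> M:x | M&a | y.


Left-recursive alternatives: M:x, M&a; non-recursive: y
Introduce M': M -> yM', M' -> :xM' | &aM' | ε


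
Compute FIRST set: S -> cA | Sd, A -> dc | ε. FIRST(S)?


Per alternative of S: FIRST(cA) = {c}; FIRST(Sd) = {c}
FIRST(S) = {c}


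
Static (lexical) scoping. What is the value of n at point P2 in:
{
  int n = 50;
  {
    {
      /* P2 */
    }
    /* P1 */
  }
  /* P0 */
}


P2's block does not declare n; resolves to the enclosing declaration at depth 0
n = 50


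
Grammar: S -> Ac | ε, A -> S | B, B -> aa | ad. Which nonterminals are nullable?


A nonterminal is nullable iff some alternative derives ε (directly, or every symbol in it is nullable)
Nullable: {A, S}


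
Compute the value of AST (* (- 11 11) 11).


Evaluate inner: (- 11 11) = 0
Evaluate root: (* 0 11) = 0
Result: 0


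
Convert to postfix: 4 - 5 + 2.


Left to right (same or higher precedence on left)
Postfix: 4 5 - 2 +


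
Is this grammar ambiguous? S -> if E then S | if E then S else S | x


dangling else: 'if E then if E then x else x' parses two ways
Ambiguous


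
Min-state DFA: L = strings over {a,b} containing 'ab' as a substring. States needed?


KMP-style automaton: 2 progress states + 1 absorbing accept = 3
Minimal DFA: 3 states


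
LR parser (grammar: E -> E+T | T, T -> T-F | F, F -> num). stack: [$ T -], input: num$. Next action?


no handle; shift 'num'
Action: shift


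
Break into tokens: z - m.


Scan left to right, longest-match per lexeme
Tokens: ID(z), OP(-), ID(m)


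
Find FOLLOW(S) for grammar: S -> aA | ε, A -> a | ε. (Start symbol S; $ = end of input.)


$ ∈ FOLLOW(S). For each A -> αBβ: add FIRST(β)\{ε} to FOLLOW(B); if β nullable, add FOLLOW(A).
FOLLOW(S) = {$}


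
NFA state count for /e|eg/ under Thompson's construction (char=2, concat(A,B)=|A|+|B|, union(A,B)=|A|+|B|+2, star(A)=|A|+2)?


Syntax tree has 3 char leaf(s), 1 union(s), 0 star(s)
chars contribute 3×2 = 6; each union adds +2; each star adds +2
Total: 6 + 2 + 0 = 8 states


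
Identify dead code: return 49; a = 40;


statement follows a return and is unreachable
Dead: 'a = 40'


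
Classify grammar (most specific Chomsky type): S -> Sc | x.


Left-linear: every RHS is a terminal or one nonterminal followed by a terminal
Classification: Type 3 (Regular)


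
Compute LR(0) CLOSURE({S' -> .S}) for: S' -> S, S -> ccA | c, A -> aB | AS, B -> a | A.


Start: S' -> .S
For each item with dot before a nonterminal B, add B -> .γ for every B-production
Closure: [S' -> .S, S -> .ccA, S -> .c]


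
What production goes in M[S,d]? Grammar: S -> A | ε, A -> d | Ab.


For [S, d]: 'd' ∈ FIRST(A)
Entry: S -> A


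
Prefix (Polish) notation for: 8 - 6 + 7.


left-to-right (same/higher precedence on left): tree is (+ (- 8 6) 7)
Prefix: + - 8 6 7


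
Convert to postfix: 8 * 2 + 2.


Left to right (same or higher precedence on left)
Postfix: 8 2 * 2 +


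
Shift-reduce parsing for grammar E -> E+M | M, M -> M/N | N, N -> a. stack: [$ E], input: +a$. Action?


shift '+' to continue E -> E+M
Action: shift


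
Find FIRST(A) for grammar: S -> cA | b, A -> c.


Per alternative of A: FIRST(c) = {c}
FIRST(A) = {c}


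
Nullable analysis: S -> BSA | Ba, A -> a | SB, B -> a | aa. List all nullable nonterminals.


A nonterminal is nullable iff some alternative derives ε (directly, or every symbol in it is nullable)
Nullable: {}


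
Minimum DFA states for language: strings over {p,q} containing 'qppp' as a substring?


KMP-style automaton: 4 progress states + 1 absorbing accept = 5
Minimal DFA: 5 states


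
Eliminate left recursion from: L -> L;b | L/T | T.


Left-recursive alternatives: L;b, L/T; non-recursive: T
Introduce L': L -> TL', L' -> ;bL' | /TL' | ε


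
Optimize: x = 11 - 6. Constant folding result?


11 - 6 = 5 at compile time
Optimized: x = 5


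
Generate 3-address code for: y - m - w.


Break into single-operator statements:
t1 = y - m
t2 = t1 - w


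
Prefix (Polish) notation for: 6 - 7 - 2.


left-to-right (same/higher precedence on left): tree is (- (- 6 7) 2)
Prefix: - - 6 7 2


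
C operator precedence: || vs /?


'/' is multiplicative (level 10); '||' is logical OR (level 1)
Higher level binds tighter
'/' has higher precedence than '||'


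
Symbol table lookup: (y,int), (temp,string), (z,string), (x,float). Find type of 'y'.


Lookup 'y' → type int


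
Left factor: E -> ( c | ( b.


Common prefix: '('
Factored: E -> ( E', E' -> c | b


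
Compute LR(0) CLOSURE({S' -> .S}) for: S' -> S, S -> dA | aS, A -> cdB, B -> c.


Start: S' -> .S
For each item with dot before a nonterminal B, add B -> .γ for every B-production
Closure: [S' -> .S, S -> .dA, S -> .aS]


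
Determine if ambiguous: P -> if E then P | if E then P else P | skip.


dangling else: 'if E then if E then skip else skip' parses two ways
Ambiguous


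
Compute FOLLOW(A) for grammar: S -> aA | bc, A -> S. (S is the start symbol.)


$ ∈ FOLLOW(S). For each A -> αBβ: add FIRST(β)\{ε} to FOLLOW(B); if β nullable, add FOLLOW(A).
FOLLOW(A) = {$}


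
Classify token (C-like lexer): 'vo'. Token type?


Pattern: letter/underscore followed by alphanumerics, not a keyword
Type: IDENTIFIER


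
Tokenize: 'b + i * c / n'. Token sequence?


Scan left to right, longest-match per lexeme
Tokens: ID(b), OP(+), ID(i), OP(*), ID(c), OP(/), ID(n)


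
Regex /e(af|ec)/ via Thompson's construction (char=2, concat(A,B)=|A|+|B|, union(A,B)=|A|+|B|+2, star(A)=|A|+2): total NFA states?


Syntax tree has 5 char leaf(s), 1 union(s), 0 star(s)
chars contribute 5×2 = 10; each union adds +2; each star adds +2
Total: 10 + 2 + 0 = 12 states


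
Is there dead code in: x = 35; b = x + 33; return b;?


x is read by b's definition; b is returned
No dead code


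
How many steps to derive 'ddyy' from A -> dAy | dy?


Derivation: A => dAy => ddyy
Steps: 2


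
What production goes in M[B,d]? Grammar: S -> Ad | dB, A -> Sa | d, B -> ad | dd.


For [B, d]: 'd' ∈ FIRST(dd)
Entry: B -> dd


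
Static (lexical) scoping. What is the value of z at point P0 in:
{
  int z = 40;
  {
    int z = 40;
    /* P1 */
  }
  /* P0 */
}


z declared in the same block as P0
z = 40


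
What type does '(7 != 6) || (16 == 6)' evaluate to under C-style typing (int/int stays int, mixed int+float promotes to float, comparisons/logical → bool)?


Operand types: bool || bool
Rule: logical operators take bool operands and yield bool
Result type: bool


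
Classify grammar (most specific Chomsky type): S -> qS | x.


Right-linear: every RHS is a terminal or a terminal followed by one nonterminal
Classification: Type 3 (Regular)


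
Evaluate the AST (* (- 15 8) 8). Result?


Evaluate inner: (- 15 8) = 7
Evaluate root: (* 7 8) = 56
Result: 56


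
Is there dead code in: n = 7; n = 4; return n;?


first assignment to n is overwritten before any read
Dead: 'n = 7'


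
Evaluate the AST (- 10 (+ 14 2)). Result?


Evaluate inner: (+ 14 2) = 16
Evaluate root: (- 10 16) = -6
Result: -6


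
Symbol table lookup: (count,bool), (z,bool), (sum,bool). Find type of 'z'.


Lookup 'z' → type bool


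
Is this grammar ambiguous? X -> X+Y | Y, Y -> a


precedence layered via separate nonterminal Y: deterministic
Unambiguous


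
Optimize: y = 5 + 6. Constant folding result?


5 + 6 = 11 at compile time
Optimized: y = 11


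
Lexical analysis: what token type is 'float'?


Pattern: reserved word
Type: KEYWORD


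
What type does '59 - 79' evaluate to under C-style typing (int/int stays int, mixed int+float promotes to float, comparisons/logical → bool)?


Operand types: int - int
Rule: mixed int/float promotes to float; int/int stays int
Result type: int


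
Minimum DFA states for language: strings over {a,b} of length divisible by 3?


Track length mod 3: states 0..2, accept at 0
Minimal DFA: 3 states


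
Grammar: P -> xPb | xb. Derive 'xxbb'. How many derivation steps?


Derivation: P => xPb => xxbb
Steps: 2


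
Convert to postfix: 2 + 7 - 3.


Left to right (same or higher precedence on left)
Postfix: 2 7 + 3 -


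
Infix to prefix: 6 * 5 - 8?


left-to-right (same/higher precedence on left): tree is (- (* 6 5) 8)
Prefix: - * 6 5 8


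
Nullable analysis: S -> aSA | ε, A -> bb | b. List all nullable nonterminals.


A nonterminal is nullable iff some alternative derives ε (directly, or every symbol in it is nullable)
Nullable: {S}


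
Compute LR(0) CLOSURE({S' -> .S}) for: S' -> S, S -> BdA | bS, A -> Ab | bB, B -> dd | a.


Start: S' -> .S
For each item with dot before a nonterminal B, add B -> .γ for every B-production
Closure: [S' -> .S, S -> .BdA, S -> .bS, B -> .dd, B -> .a]


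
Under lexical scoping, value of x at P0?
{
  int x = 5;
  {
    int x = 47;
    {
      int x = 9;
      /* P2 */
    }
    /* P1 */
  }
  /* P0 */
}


x declared in the same block as P0
x = 5


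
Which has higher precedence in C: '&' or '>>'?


'>>' is shift (level 8); '&' is bitwise AND (level 5)
Higher level binds tighter
'>>' has higher precedence than '&'


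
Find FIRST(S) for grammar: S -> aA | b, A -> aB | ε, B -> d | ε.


Per alternative of S: FIRST(aA) = {a}; FIRST(b) = {b}
FIRST(S) = {a, b}


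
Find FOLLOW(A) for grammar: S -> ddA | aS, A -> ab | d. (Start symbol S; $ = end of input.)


$ ∈ FOLLOW(S). For each A -> αBβ: add FIRST(β)\{ε} to FOLLOW(B); if β nullable, add FOLLOW(A).
FOLLOW(A) = {$}


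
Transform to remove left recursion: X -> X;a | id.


Left-recursive alternatives: X;a; non-recursive: id
Introduce X': X -> idX', X' -> ;aX' | ε


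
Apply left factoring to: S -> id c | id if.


Common prefix: 'id'
Factored: S -> id S', S' -> c | if


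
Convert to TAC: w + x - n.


Break into single-operator statements:
t1 = w + x
t2 = t1 - n


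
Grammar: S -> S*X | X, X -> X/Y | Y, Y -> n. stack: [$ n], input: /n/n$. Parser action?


'n' on top is the handle for Y -> n
Action: reduce (Y -> n)


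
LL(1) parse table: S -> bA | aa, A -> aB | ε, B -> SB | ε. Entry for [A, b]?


For [A, b]: ε is nullable and 'b' ∈ FOLLOW(A)
Entry: A -> ε


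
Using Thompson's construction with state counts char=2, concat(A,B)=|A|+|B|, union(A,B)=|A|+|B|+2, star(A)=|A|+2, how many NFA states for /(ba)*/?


Syntax tree has 2 char leaf(s), 0 union(s), 1 star(s)
chars contribute 2×2 = 4; each union adds +2; each star adds +2
Total: 4 + 0 + 2 = 6 states


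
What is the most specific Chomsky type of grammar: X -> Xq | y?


Left-linear: every RHS is a terminal or one nonterminal followed by a terminal
Classification: Type 3 (Regular)


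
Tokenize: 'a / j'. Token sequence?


Scan left to right, longest-match per lexeme
Tokens: ID(a), OP(/), ID(j)


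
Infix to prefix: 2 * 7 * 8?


left-to-right (same/higher precedence on left): tree is (* (* 2 7) 8)
Prefix: * * 2 7 8


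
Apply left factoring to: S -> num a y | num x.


Common prefix: 'num'
Factored: S -> num S', S' -> a y | x


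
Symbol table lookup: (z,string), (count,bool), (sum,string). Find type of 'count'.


Lookup 'count' → type bool


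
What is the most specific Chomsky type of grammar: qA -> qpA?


LHS has context (more than one symbol) and |LHS| ≤ |RHS|
Classification: Type 1 (Context-Sensitive)


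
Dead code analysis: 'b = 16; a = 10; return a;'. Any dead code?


b is assigned but never read
Dead: 'b = 16'


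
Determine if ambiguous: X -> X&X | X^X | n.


'n&n^n' has two parse trees (no precedence encoded between & and ^)
Ambiguous


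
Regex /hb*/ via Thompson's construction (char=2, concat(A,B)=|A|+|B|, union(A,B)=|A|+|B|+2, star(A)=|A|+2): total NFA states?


Syntax tree has 2 char leaf(s), 0 union(s), 1 star(s)
chars contribute 2×2 = 4; each union adds +2; each star adds +2
Total: 4 + 0 + 2 = 6 states


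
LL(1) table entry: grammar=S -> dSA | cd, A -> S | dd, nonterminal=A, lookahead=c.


For [A, c]: 'c' ∈ FIRST(S)
Entry: A -> S


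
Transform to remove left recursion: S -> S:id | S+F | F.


Left-recursive alternatives: S:id, S+F; non-recursive: F
Introduce S': S -> FS', S' -> :idS' | +FS' | ε


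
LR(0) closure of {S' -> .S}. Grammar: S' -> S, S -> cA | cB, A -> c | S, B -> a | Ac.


Start: S' -> .S
For each item with dot before a nonterminal B, add B -> .γ for every B-production
Closure: [S' -> .S, S -> .cA, S -> .cB]


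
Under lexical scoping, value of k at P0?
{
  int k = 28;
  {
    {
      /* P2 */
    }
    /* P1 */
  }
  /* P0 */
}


k declared in the same block as P0
k = 28


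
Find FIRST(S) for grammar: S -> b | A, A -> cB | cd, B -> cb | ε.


Per alternative of S: FIRST(b) = {b}; FIRST(A) = {c}
FIRST(S) = {b, c}


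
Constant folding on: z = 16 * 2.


16 * 2 = 32 at compile time
Optimized: z = 32


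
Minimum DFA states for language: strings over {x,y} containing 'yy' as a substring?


KMP-style automaton: 2 progress states + 1 absorbing accept = 3
Minimal DFA: 3 states


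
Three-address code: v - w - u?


Break into single-operator statements:
t1 = v - w
t2 = t1 - u


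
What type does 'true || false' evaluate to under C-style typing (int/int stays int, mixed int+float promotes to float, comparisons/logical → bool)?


Operand types: bool || bool
Rule: logical operators take bool operands and yield bool
Result type: bool


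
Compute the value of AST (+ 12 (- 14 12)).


Evaluate inner: (- 14 12) = 2
Evaluate root: (+ 12 2) = 14
Result: 14


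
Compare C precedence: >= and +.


'+' is additive (level 9); '>=' is relational (level 7)
Higher level binds tighter
'+' has higher precedence than '>='


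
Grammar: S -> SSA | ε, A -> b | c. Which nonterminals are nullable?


A nonterminal is nullable iff some alternative derives ε (directly, or every symbol in it is nullable)
Nullable: {S}


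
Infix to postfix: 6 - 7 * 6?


* has higher precedence, evaluate 7*6 first
Postfix: 6 7 6 * -


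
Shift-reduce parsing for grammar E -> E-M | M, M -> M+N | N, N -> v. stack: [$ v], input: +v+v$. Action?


'v' on top is the handle for N -> v
Action: reduce (N -> v)


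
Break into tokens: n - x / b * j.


Scan left to right, longest-match per lexeme
Tokens: ID(n), OP(-), ID(x), OP(/), ID(b), OP(*), ID(j)


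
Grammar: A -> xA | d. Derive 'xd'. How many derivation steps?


Derivation: A => xA => xd
Steps: 2


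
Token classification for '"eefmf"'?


Pattern: double-quoted sequence
Type: STRING_LITERAL


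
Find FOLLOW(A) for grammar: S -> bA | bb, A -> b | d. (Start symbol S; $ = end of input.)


$ ∈ FOLLOW(S). For each A -> αBβ: add FIRST(β)\{ε} to FOLLOW(B); if β nullable, add FOLLOW(A).
FOLLOW(A) = {$}


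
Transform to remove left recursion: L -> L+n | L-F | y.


Left-recursive alternatives: L+n, L-F; non-recursive: y
Introduce L': L -> yL', L' -> +nL' | -FL' | ε


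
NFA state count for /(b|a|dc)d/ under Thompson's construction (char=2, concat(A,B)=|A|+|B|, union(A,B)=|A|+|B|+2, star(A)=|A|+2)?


Syntax tree has 5 char leaf(s), 2 union(s), 0 star(s)
chars contribute 5×2 = 10; each union adds +2; each star adds +2
Total: 10 + 4 + 0 = 14 states


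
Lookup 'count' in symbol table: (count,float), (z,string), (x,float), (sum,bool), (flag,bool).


Lookup 'count' → type float


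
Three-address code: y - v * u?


Break into single-operator statements:
t1 = v * u
t2 = y - t1


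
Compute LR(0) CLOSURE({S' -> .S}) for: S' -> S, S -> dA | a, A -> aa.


Start: S' -> .S
For each item with dot before a nonterminal B, add B -> .γ for every B-production
Closure: [S' -> .S, S -> .dA, S -> .a]


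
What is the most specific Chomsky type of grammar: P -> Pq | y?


Left-linear: every RHS is a terminal or one nonterminal followed by a terminal
Classification: Type 3 (Regular)


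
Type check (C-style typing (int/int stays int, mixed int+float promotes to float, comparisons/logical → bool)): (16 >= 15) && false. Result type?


Operand types: bool && bool
Rule: logical operators take bool operands and yield bool
Result type: bool


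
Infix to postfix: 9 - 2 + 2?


Left to right (same or higher precedence on left)
Postfix: 9 2 - 2 +


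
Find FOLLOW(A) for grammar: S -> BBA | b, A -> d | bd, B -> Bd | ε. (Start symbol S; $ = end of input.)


$ ∈ FOLLOW(S). For each A -> αBβ: add FIRST(β)\{ε} to FOLLOW(B); if β nullable, add FOLLOW(A).
FOLLOW(A) = {$}


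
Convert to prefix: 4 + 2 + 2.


left-to-right (same/higher precedence on left): tree is (+ (+ 4 2) 2)
Prefix: + + 4 2 2


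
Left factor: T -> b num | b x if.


Common prefix: 'b'
Factored: T -> b T', T' -> num | x if


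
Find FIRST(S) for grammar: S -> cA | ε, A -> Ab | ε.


Per alternative of S: FIRST(cA) = {c}; FIRST(ε) = {ε}
FIRST(S) = {c, ε}


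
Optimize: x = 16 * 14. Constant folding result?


16 * 14 = 224 at compile time
Optimized: x = 224


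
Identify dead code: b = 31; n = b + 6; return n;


b is read by n's definition; n is returned
No dead code


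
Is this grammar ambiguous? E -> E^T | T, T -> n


precedence layered via separate nonterminal T: deterministic
Unambiguous


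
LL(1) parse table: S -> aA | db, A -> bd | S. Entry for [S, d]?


For [S, d]: 'd' ∈ FIRST(db)
Entry: S -> db


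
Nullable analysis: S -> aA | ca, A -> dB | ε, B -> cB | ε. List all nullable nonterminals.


A nonterminal is nullable iff some alternative derives ε (directly, or every symbol in it is nullable)
Nullable: {A, B}


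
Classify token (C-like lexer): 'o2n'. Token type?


Pattern: letter/underscore followed by alphanumerics, not a keyword
Type: IDENTIFIER


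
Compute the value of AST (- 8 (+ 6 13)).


Evaluate inner: (+ 6 13) = 19
Evaluate root: (- 8 19) = -11
Result: -11


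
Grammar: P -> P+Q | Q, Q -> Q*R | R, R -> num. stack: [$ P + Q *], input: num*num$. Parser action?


no handle; shift 'num'
Action: shift


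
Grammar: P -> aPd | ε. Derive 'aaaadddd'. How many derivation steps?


Derivation: P => aPd => aaPdd => aaaPddd => aaaaPdddd => aaaadddd
Steps: 5


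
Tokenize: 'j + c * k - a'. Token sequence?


Scan left to right, longest-match per lexeme
Tokens: ID(j), OP(+), ID(c), OP(*), ID(k), OP(-), ID(a)


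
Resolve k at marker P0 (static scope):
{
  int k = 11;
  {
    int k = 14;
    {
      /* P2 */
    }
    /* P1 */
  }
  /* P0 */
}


k declared in the same block as P0
k = 11


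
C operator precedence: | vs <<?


'<<' is shift (level 8); '|' is bitwise OR (level 3)
Higher level binds tighter
'<<' has higher precedence than '|'


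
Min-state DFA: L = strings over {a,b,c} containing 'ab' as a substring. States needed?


KMP-style automaton: 2 progress states + 1 absorbing accept = 3
Minimal DFA: 3 states


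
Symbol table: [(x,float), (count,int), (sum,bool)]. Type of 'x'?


Lookup 'x' → type float


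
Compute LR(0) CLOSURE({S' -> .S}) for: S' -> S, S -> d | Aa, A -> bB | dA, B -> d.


Start: S' -> .S
For each item with dot before a nonterminal B, add B -> .γ for every B-production
Closure: [S' -> .S, S -> .d, S -> .Aa, A -> .bB, A -> .dA]


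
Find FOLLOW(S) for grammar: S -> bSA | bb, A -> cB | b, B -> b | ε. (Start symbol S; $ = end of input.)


$ ∈ FOLLOW(S). For each A -> αBβ: add FIRST(β)\{ε} to FOLLOW(B); if β nullable, add FOLLOW(A).
FOLLOW(S) = {$, b, c}


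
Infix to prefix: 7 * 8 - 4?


left-to-right (same/higher precedence on left): tree is (- (* 7 8) 4)
Prefix: - * 7 8 4


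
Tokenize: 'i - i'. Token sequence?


Scan left to right, longest-match per lexeme
Tokens: ID(i), OP(-), ID(i)


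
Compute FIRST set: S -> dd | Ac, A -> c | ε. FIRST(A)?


Per alternative of A: FIRST(c) = {c}; FIRST(ε) = {ε}
FIRST(A) = {c, ε}


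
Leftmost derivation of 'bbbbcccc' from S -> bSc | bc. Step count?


Derivation: S => bSc => bbScc => bbbSccc => bbbbcccc
Steps: 4


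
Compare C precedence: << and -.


'-' is additive (level 9); '<<' is shift (level 8)
Higher level binds tighter
'-' has higher precedence than '<<'


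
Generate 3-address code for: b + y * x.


Break into single-operator statements:
t1 = y * x
t2 = b + t1


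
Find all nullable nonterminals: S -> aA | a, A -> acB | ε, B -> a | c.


A nonterminal is nullable iff some alternative derives ε (directly, or every symbol in it is nullable)
Nullable: {A}


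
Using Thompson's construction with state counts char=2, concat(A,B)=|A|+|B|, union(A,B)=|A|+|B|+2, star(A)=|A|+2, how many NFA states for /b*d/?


Syntax tree has 2 char leaf(s), 0 union(s), 1 star(s)
chars contribute 2×2 = 4; each union adds +2; each star adds +2
Total: 4 + 0 + 2 = 6 states


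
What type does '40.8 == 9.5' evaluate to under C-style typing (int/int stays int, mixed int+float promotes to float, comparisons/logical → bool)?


Operand types: float == float
Rule: comparison yields bool
Result type: bool


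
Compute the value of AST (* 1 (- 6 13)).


Evaluate inner: (- 6 13) = -7
Evaluate root: (* 1 -7) = -7
Result: -7


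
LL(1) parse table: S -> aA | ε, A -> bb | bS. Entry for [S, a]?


For [S, a]: 'a' ∈ FIRST(aA)
Entry: S -> aA


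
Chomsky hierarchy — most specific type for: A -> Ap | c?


Left-linear: every RHS is a terminal or one nonterminal followed by a terminal
Classification: Type 3 (Regular)


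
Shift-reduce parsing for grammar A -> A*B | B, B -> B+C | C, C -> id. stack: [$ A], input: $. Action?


start symbol A on stack, input exhausted
Action: accept


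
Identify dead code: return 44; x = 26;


statement follows a return and is unreachable
Dead: 'x = 26'


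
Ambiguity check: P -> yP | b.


right-linear, alternatives start with distinct terminals 'y' vs 'b': unique leftmost derivation
Unambiguous


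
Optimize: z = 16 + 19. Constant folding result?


16 + 19 = 35 at compile time
Optimized: z = 35


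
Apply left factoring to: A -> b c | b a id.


Common prefix: 'b'
Factored: A -> b A', A' -> c | a id


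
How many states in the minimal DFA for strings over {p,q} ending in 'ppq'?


Track the longest suffix of input matching a prefix of 'ppq': 4 classes (prefixes of length 0..3)
Minimal DFA: 4 states


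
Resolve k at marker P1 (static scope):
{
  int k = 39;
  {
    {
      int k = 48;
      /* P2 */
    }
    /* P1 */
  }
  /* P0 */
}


P1's block does not declare k; resolves to the enclosing declaration at depth 0
k = 39


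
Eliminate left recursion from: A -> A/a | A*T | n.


Left-recursive alternatives: A/a, A*T; non-recursive: n
Introduce A': A -> nA', A' -> /aA' | *TA' | ε


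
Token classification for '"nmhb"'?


Pattern: double-quoted sequence
Type: STRING_LITERAL


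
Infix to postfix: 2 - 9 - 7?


Left to right (same or higher precedence on left)
Postfix: 2 9 - 7 -


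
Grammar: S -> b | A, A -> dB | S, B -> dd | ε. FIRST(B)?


Per alternative of B: FIRST(dd) = {d}; FIRST(ε) = {ε}
FIRST(B) = {d, ε}


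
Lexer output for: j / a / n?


Scan left to right, longest-match per lexeme
Tokens: ID(j), OP(/), ID(a), OP(/), ID(n)


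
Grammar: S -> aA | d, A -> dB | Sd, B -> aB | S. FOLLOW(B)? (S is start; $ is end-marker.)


$ ∈ FOLLOW(S). For each A -> αBβ: add FIRST(β)\{ε} to FOLLOW(B); if β nullable, add FOLLOW(A).
FOLLOW(B) = {$, d}


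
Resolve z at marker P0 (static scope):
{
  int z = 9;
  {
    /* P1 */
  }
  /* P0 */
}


z declared in the same block as P0
z = 9


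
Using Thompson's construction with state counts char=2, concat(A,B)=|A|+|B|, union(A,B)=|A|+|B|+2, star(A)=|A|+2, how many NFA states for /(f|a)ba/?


Syntax tree has 4 char leaf(s), 1 union(s), 0 star(s)
chars contribute 4×2 = 8; each union adds +2; each star adds +2
Total: 8 + 2 + 0 = 10 states


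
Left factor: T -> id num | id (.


Common prefix: 'id'
Factored: T -> id T', T' -> num | (


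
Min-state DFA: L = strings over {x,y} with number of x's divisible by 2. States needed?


Track (count of x) mod 2: states 0..1, accept at 0
Minimal DFA: 2 states


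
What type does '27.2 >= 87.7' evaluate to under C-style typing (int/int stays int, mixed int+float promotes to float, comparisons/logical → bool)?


Operand types: float >= float
Rule: comparison yields bool
Result type: bool


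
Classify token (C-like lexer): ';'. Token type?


Pattern: delimiter/punctuation
Type: PUNCTUATION


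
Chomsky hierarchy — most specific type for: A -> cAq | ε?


Single nonterminal LHS, but c^n q^n is not regular
Classification: Type 2 (Context-Free)


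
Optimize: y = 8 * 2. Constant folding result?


8 * 2 = 16 at compile time
Optimized: y = 16


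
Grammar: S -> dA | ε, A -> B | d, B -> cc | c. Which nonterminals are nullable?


A nonterminal is nullable iff some alternative derives ε (directly, or every symbol in it is nullable)
Nullable: {S}


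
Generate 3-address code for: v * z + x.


Break into single-operator statements:
t1 = v * z
t2 = t1 + x


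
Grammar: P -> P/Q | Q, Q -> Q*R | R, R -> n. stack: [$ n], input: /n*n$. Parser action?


'n' on top is the handle for R -> n
Action: reduce (R -> n)


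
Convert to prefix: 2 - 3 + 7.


left-to-right (same/higher precedence on left): tree is (+ (- 2 3) 7)
Prefix: + - 2 3 7


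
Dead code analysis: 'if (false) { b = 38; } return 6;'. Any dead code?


condition is constant false, so the whole block is unreachable
Dead: 'if (false) { b = 38; }'


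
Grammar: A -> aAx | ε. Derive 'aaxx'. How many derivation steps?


Derivation: A => aAx => aaAxx => aaxx
Steps: 3


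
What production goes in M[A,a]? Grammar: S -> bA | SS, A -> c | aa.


For [A, a]: 'a' ∈ FIRST(aa)
Entry: A -> aa


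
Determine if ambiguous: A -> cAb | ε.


balanced c^n…b^n: each string has a unique parse
Unambiguous


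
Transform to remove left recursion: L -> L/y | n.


Left-recursive alternatives: L/y; non-recursive: n
Introduce L': L -> nL', L' -> /yL' | ε


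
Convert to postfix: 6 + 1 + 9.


Left to right (same or higher precedence on left)
Postfix: 6 1 + 9 +


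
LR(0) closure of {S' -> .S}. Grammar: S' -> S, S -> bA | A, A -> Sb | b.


Start: S' -> .S
For each item with dot before a nonterminal B, add B -> .γ for every B-production
Closure: [S' -> .S, S -> .bA, S -> .A, A -> .Sb, A -> .b]


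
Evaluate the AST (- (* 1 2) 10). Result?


Evaluate inner: (* 1 2) = 2
Evaluate root: (- 2 10) = -8
Result: -8


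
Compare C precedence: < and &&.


'<' is relational (level 7); '&&' is logical AND (level 2)
Higher level binds tighter
'<' has higher precedence than '&&'


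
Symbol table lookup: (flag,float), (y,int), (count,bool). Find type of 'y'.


Lookup 'y' → type int


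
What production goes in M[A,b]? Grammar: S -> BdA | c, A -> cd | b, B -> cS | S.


For [A, b]: 'b' ∈ FIRST(b)
Entry: A -> b


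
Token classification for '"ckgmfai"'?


Pattern: double-quoted sequence
Type: STRING_LITERAL


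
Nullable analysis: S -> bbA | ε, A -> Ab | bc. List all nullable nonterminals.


A nonterminal is nullable iff some alternative derives ε (directly, or every symbol in it is nullable)
Nullable: {S}


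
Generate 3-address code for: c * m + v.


Break into single-operator statements:
t1 = c * m
t2 = t1 + v


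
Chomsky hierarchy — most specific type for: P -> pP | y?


Right-linear: every RHS is a terminal or a terminal followed by one nonterminal
Classification: Type 3 (Regular)


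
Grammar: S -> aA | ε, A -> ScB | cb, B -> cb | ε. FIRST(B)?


Per alternative of B: FIRST(cb) = {c}; FIRST(ε) = {ε}
FIRST(B) = {c, ε}


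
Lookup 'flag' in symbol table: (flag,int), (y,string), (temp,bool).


Lookup 'flag' → type int


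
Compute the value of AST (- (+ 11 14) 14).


Evaluate inner: (+ 11 14) = 25
Evaluate root: (- 25 14) = 11
Result: 11


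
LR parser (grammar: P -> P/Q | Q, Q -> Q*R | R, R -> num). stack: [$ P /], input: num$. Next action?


no handle ('P/' is not any RHS); shift 'num'
Action: shift


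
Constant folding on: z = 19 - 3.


19 - 3 = 16 at compile time
Optimized: z = 16


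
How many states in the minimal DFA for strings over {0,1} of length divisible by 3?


Track length mod 3: states 0..2, accept at 0
Minimal DFA: 3 states


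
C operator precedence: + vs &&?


'+' is additive (level 9); '&&' is logical AND (level 2)
Higher level binds tighter
'+' has higher precedence than '&&'


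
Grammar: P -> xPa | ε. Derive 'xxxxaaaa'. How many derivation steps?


Derivation: P => xPa => xxPaa => xxxPaaa => xxxxPaaaa => xxxxaaaa
Steps: 5


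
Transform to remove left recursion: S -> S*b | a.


Left-recursive alternatives: S*b; non-recursive: a
Introduce S': S -> aS', S' -> *bS' | ε


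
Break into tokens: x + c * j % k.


Scan left to right, longest-match per lexeme
Tokens: ID(x), OP(+), ID(c), OP(*), ID(j), OP(%), ID(k)


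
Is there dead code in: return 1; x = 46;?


statement follows a return and is unreachable
Dead: 'x = 46'


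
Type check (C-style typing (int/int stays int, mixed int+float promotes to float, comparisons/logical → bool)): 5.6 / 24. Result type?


Operand types: float / int
Rule: mixed int/float promotes to float; int/int stays int
Result type: float


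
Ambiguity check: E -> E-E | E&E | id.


'id-id&id' has two parse trees (no precedence encoded between - and &)
Ambiguous


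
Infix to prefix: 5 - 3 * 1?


'*' binds tighter: tree is (- 5 (* 3 1))
Prefix: - 5 * 3 1


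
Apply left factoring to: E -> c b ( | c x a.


Common prefix: 'c'
Factored: E -> c E', E' -> b ( | x a


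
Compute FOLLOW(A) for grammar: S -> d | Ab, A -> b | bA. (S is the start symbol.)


$ ∈ FOLLOW(S). For each A -> αBβ: add FIRST(β)\{ε} to FOLLOW(B); if β nullable, add FOLLOW(A).
FOLLOW(A) = {b}


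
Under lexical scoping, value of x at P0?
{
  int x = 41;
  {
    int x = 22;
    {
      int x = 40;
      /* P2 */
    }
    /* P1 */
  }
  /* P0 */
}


x declared in the same block as P0
x = 41


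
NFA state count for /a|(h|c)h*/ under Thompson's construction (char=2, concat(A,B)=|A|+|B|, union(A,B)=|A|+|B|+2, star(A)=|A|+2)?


Syntax tree has 4 char leaf(s), 2 union(s), 1 star(s)
chars contribute 4×2 = 8; each union adds +2; each star adds +2
Total: 8 + 4 + 2 = 14 states


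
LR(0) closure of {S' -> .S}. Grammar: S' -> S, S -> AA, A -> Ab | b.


Start: S' -> .S
For each item with dot before a nonterminal B, add B -> .γ for every B-production
Closure: [S' -> .S, S -> .AA, A -> .Ab, A -> .b]


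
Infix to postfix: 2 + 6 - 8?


Left to right (same or higher precedence on left)
Postfix: 2 6 + 8 -


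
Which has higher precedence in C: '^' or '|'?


'^' is bitwise XOR (level 4); '|' is bitwise OR (level 3)
Higher level binds tighter
'^' has higher precedence than '|'


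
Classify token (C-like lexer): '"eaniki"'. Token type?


Pattern: double-quoted sequence
Type: STRING_LITERAL


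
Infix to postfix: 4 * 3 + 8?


Left to right (same or higher precedence on left)
Postfix: 4 3 * 8 +


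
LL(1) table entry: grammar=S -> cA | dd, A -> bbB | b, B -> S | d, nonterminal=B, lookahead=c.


For [B, c]: 'c' ∈ FIRST(S)
Entry: B -> S


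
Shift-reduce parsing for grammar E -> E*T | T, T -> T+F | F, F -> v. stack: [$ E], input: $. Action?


start symbol E on stack, input exhausted
Action: accept


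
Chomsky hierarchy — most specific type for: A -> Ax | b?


Left-linear: every RHS is a terminal or one nonterminal followed by a terminal
Classification: Type 3 (Regular)


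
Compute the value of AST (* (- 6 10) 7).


Evaluate inner: (- 6 10) = -4
Evaluate root: (* -4 7) = -28
Result: -28


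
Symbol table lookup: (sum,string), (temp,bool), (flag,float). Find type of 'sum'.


Lookup 'sum' → type string


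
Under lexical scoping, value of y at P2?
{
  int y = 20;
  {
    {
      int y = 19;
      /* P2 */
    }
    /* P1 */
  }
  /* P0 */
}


y declared in the same block as P2
y = 19


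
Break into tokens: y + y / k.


Scan left to right, longest-match per lexeme
Tokens: ID(y), OP(+), ID(y), OP(/), ID(k)


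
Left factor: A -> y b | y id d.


Common prefix: 'y'
Factored: A -> y A', A' -> b | id d


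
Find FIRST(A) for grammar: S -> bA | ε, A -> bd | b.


Per alternative of A: FIRST(bd) = {b}; FIRST(b) = {b}
FIRST(A) = {b}


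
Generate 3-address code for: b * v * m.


Break into single-operator statements:
t1 = b * v
t2 = t1 * m


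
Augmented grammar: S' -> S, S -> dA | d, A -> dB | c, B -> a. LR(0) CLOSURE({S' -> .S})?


Start: S' -> .S
For each item with dot before a nonterminal B, add B -> .γ for every B-production
Closure: [S' -> .S, S -> .dA, S -> .d]


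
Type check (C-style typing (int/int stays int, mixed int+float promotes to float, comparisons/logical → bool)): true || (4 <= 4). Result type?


Operand types: bool || bool
Rule: logical operators take bool operands and yield bool
Result type: bool


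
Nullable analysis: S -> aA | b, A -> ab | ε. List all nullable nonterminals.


A nonterminal is nullable iff some alternative derives ε (directly, or every symbol in it is nullable)
Nullable: {A}


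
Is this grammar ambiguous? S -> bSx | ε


balanced b^n…x^n: each string has a unique parse
Unambiguous
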